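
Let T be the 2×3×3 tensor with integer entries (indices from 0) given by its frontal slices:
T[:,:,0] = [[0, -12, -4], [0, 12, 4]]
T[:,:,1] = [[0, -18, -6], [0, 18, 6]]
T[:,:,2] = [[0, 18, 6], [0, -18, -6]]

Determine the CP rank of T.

1

Lower bound: T ≠ 0 (e.g. T[0,1,0] = -12), so rank(T) ≥ 1.
Upper bound: the mode-1 fibre T[:,1,0] = [-12, 12] gives a = [1, -1] (primitive direction); the mode-2 fibre T[0,:,0] = [0, -12, -4] gives b = [0, 3, 1]; then c[k] = T[0,1,k] / (a[0]·b[1]) = [-12, -18, 18] / 3 = [-4, -6, 6].
Expanding [1, -1] ⊗ [0, 3, 1] ⊗ [-4, -6, 6] reproduces all 18 entries of T, so T = [1, -1] ⊗ [0, 3, 1] ⊗ [-4, -6, 6] and rank(T) ≤ 1.
These bounds meet, so rank(T) = 1.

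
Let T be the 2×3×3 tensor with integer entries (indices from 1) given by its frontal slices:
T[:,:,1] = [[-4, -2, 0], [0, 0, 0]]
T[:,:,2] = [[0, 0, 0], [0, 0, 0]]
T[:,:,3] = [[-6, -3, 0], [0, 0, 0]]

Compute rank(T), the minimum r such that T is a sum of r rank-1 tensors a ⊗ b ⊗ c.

1

Lower bound: T ≠ 0 (e.g. T[1,1,1] = -4), so rank(T) ≥ 1.
Upper bound: if T = a ⊗ b ⊗ c then every fibre of T is a multiple of the corresponding factor, so read the factors off the fibres through the nonzero entry T[1,1,1] = -4.
The mode-1 fibre T[:,1,1] = [-4, 0] gives a = [1, 0] (primitive direction); the mode-2 fibre T[1,:,1] = [-4, -2, 0] gives b = [2, 1, 0]; then c[k] = T[1,1,k] / (a[1]·b[1]) = [-4, 0, -6] / 2 = [-2, 0, -3].
Expanding [1, 0] ⊗ [2, 1, 0] ⊗ [-2, 0, -3] reproduces all 18 entries of T, so T = [1, 0] ⊗ [2, 1, 0] ⊗ [-2, 0, -3] and rank(T) ≤ 1.
These bounds meet, so rank(T) = 1.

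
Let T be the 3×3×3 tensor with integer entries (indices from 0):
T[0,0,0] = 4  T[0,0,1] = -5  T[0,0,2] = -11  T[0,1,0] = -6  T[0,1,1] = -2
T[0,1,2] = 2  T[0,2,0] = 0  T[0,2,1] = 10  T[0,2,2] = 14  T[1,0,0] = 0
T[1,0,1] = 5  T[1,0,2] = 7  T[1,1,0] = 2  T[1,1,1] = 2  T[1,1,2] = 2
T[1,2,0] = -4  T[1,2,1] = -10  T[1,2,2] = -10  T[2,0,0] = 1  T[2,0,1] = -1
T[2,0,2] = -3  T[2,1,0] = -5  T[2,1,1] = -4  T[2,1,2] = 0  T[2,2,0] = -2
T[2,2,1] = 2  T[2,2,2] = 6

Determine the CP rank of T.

Lower bound: the mode-2 unfolding of T (rows indexed by j, columns by (i,k) = (0,0), (0,1), (0,2), (1,0), (1,1), (1,2), (2,0), (2,1), (2,2)) is [[4, -5, -11, 0, 5, 7, 1, -1, -3], [-6, -2, 2, 2, 2, 2, -5, -4, 0], [0, 10, 14, -4, -10, -10, -2, 2, 6]].
There the 3×3 minor on rows j ∈ {0, 1, 2}, columns (i,k) ∈ {(0,0), (0,1), (0,2)} is det [[4, -5, -11], [-6, -2, 2], [0, 10, 14]] = 48 ≠ 0, so this unfolding has rank ≥ 3; CP rank is at least every unfolding rank, so rank(T) ≥ 3. (Flattening ranks never certify an upper bound on CP rank; for that we must actually write T with 3 rank-1 terms.)
Upper bound: T is a sum of 3 rank-1 terms, T = (1, -1, -1) (x) (1, -2, -2) (x) (-2, -1, 1) + (2, -2, 1) (x) (1, 1, -2) (x) (-1, -2, -2) + (2, -1, 0) (x) (1, -1, -1) (x) (4, 0, -4) (one valid choice — decompositions are not unique — normalised so each a, b is primitive with positive first nonzero entry; check it by expanding all entries), so rank(T) ≤ 3.
These bounds meet, so rank(T) = 3.
Check entry T[0,1,2] = 2: (1)·(-2)·(1) + (2)·(1)·(-2) + (2)·(-1)·(-4) = 2.

3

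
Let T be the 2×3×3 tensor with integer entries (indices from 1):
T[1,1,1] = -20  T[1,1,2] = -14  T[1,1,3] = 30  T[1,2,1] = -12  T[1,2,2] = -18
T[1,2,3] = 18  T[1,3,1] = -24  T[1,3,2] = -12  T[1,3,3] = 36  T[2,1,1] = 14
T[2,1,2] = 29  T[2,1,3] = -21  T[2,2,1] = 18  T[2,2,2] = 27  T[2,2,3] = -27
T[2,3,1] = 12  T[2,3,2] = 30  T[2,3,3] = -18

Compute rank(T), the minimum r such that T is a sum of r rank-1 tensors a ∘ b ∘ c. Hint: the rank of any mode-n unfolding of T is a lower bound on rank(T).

Lower bound: the mode-2 unfolding of T (rows indexed by j, columns by (i,k) = (1,1), (1,2), (1,3), (2,1), (2,2), (2,3)) is [[-20, -14, 30, 14, 29, -21], [-12, -18, 18, 18, 27, -27], [-24, -12, 36, 12, 30, -18]].
There the 2×2 minor on rows j ∈ {1, 2}, columns (i,k) ∈ {(1,1), (1,2)} is det [[-20, -14], [-12, -18]] = 192 ≠ 0, so this unfolding has rank ≥ 2; CP rank is at least every unfolding rank, so rank(T) ≥ 2. (Flattening ranks never certify an upper bound on CP rank; for that we must actually write T with 2 rank-1 terms.)
Upper bound — finding two terms. Write S_k = T[:,:,k] for the frontal slices: S₁ = [[-20, -12, -24], [14, 18, 12]], S₂ = [[-14, -18, -12], [29, 27, 30]], S₃ = [[30, 18, 36], [-21, -27, -18]].
If T = a₁ ∘ b₁ ∘ c₁ + a₂ ∘ b₂ ∘ c₂ then each S_k = c₁[k]·a₁b₁ᵀ + c₂[k]·a₂b₂ᵀ. S₁ and S₂ are linearly independent, so a₁b₁ᵀ and a₂b₂ᵀ must span the same plane of matrices: they are the rank-1 matrices of the form x·S₁ + y·S₂.
The 2×2 minor of x·S₁ + y·S₂ on rows {1,2}, columns {1,2} is −192·x² − 192·xy + 144·y² = (-48)·(2·x + 3·y)(2·x − y), vanishing at (x:y) = (3:-2) and (1:2).
M₁ = 3·S₁ − 2·S₂ = [[-32, 0, -48], [-16, 0, -24]] = (-8)·(2, 1)(2, 0, 3)ᵀ and M₂ = S₁ + 2·S₂ = [[-48, -48, -48], [72, 72, 72]] = (-24)·(2, -3)(1, 1, 1)ᵀ, so take a₁ = (2, 1), b₁ = (2, 0, 3), a₂ = (2, -3), b₂ = (1, 1, 1).
Each slice is an integer combination of E₁ = a₁b₁ᵀ and E₂ = a₂b₂ᵀ: S₁ = −2·E₁ − 6·E₂, S₂ = E₁ − 9·E₂, S₃ = 3·E₁ + 9·E₂; reading off coefficients, c₁ = (-2, 1, 3) and c₂ = (-6, -9, 9).
Hence T = (2, 1) ∘ (2, 0, 3) ∘ (-2, 1, 3) + (2, -3) ∘ (1, 1, 1) ∘ (-6, -9, 9), so rank(T) ≤ 2.
These bounds meet, so rank(T) = 2.

2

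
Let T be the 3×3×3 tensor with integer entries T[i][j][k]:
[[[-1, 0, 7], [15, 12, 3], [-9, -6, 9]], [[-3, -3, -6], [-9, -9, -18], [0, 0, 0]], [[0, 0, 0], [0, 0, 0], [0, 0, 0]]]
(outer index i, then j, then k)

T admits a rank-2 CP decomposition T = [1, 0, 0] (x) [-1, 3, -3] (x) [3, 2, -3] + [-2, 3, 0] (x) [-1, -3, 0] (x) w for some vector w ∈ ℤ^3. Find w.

w = [1, 1, 2]

Subtract the known terms from T to get the rank-1 residual R = [-2, 3, 0] (x) [-1, -3, 0] (x) w, so R[i,j,k] = a[i]·b[j]·w[k]. Pick indices with nonzero a[0]·b[0] = (-2)·(-1) = 2. Only the fibre through (0,0,·) is needed: R[0,0,:] = T[0,0,:] − Σₗ aₗ[0]bₗ[0]cₗ = [-1, 0, 7] − (1)·(-1)·[3, 2, -3] = [2, 2, 4]. Then w[k] = R[0,0,k] / 2 for each k, giving w = [2, 2, 4] / 2 = [1, 1, 2].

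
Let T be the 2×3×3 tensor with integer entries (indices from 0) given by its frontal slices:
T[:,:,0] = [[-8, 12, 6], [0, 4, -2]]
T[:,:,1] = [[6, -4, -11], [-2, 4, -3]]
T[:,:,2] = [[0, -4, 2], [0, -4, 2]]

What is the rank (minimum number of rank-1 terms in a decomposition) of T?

3

Lower bound: the mode-2 unfolding of T (rows indexed by j, columns by (i,k) = (0,0), (0,1), (0,2), (1,0), (1,1), (1,2)) is [[-8, 6, 0, 0, -2, 0], [12, -4, -4, 4, 4, -4], [6, -11, 2, -2, -3, 2]].
There the 3×3 minor on rows j ∈ {0, 1, 2}, columns (i,k) ∈ {(0,0), (0,1), (0,2)} is det [[-8, 6, 0], [12, -4, -4], [6, -11, 2]] = 128 ≠ 0, so this unfolding has rank ≥ 3; CP rank is at least every unfolding rank, so rank(T) ≥ 3. (Flattening ranks never certify an upper bound on CP rank; for that we must actually write T with 3 rank-1 terms.)
Upper bound: T is a sum of 3 rank-1 terms, T = (1, 0) (x) (1, -1, -1) (x) (-8, 8, 0) + (1, 1) (x) (0, 2, -1) (x) (2, 1, -2) + (1, 1) (x) (1, -1, 1) (x) (0, -2, 0) (one valid choice — decompositions are not unique — normalised so each a, b is primitive with positive first nonzero entry; check it by expanding all entries), so rank(T) ≤ 3.
These bounds meet, so rank(T) = 3.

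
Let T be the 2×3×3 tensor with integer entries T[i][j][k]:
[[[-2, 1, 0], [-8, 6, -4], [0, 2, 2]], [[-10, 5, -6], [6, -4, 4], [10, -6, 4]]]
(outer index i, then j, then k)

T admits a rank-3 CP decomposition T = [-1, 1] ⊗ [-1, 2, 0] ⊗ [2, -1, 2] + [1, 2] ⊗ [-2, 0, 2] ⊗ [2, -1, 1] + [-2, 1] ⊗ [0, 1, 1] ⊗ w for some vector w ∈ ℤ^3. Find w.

w = [2, -2, 0]

Subtract the known terms from T to get the rank-1 residual R = [-2, 1] ⊗ [0, 1, 1] ⊗ w, so R[i,j,k] = a[i]·b[j]·w[k]. Pick indices with nonzero a[0]·b[1] = (-2)·(1) = -2. Only the fibre through (0,1,·) is needed: R[0,1,:] = T[0,1,:] − Σₗ aₗ[0]bₗ[1]cₗ = [-8, 6, -4] − (-1)·(2)·[2, -1, 2] − (1)·(0)·[2, -1, 1] = [-4, 4, 0]. Then w[k] = R[0,1,k] / -2 for each k, giving w = [-4, 4, 0] / -2 = [2, -2, 0].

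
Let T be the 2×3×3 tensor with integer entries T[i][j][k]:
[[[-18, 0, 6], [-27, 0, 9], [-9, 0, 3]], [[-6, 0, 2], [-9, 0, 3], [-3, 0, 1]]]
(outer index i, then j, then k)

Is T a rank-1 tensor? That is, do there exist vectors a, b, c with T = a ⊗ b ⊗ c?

Yes

If T = a ⊗ b ⊗ c then every fibre of T is a multiple of the corresponding factor, so read the factors off the fibres through the nonzero entry T[0,0,0] = -18.
The mode-1 fibre T[:,0,0] = [-18, -6] gives a = [3, 1] (primitive direction); the mode-2 fibre T[0,:,0] = [-18, -27, -9] gives b = [2, 3, 1]; then c[k] = T[0,0,k] / (a[0]·b[0]) = [-18, 0, 6] / 6 = [-3, 0, 1].
Expanding [3, 1] ⊗ [2, 3, 1] ⊗ [-3, 0, 1] reproduces all 18 entries of T, so T = [3, 1] ⊗ [2, 3, 1] ⊗ [-3, 0, 1] and rank(T) ≤ 1.
Equivalently every frontal slice T[:,:,k] is c[k] times the rank-1 matrix [3, 1] ⊗ [2, 3, 1]. So T has rank 1 (it is nonzero).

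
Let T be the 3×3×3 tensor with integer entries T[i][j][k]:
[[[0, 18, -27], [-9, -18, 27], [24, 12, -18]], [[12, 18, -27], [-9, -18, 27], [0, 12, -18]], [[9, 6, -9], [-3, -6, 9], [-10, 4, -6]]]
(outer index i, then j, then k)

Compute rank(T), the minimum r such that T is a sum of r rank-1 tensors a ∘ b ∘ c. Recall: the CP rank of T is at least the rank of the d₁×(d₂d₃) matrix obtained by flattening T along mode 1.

2

Lower bound: the mode-3 unfolding of T (rows indexed by k, columns by (i,j) = (0,0), (0,1), (0,2), (1,0), (1,1), (1,2), (2,0), (2,1), (2,2)) is [[0, -9, 24, 12, -9, 0, 9, -3, -10], [18, -18, 12, 18, -18, 12, 6, -6, 4], [-27, 27, -18, -27, 27, -18, -9, 9, -6]].
There the 2×2 minor on rows k ∈ {0, 1}, columns (i,j) ∈ {(0,0), (0,1)} is det [[0, -9], [18, -18]] = 162 ≠ 0, so this unfolding has rank ≥ 2; CP rank is at least every unfolding rank, so rank(T) ≥ 2. (Unfolding ranks only ever bound the CP rank from below — rank(T) can be strictly larger than all of them — so the matching upper bound has to come from an explicit 2-term decomposition.)
Upper bound — finding two terms. Write S_k = T[:,:,k] for the frontal slices: S₀ = [[0, -9, 24], [12, -9, 0], [9, -3, -10]], S₁ = [[18, -18, 12], [18, -18, 12], [6, -6, 4]], S₂ = [[-27, 27, -18], [-27, 27, -18], [-9, 9, -6]].
If T = a₁ ∘ b₁ ∘ c₁ + a₂ ∘ b₂ ∘ c₂ then each S_k = c₁[k]·a₁b₁ᵀ + c₂[k]·a₂b₂ᵀ. S₀ and S₁ are linearly independent, so a₁b₁ᵀ and a₂b₂ᵀ must span the same plane of matrices: they are the rank-1 matrices of the form x·S₀ + y·S₁.
The 2×2 minor of x·S₀ + y·S₁ on rows {0,1}, columns {0,1} is 108·x² + 216·xy = 108·(x + 2·y)(x), vanishing at (x:y) = (2:-1) and (0:1).
M₁ = 2·S₀ − S₁ = [[-18, 0, 36], [6, 0, -12], [12, 0, -24]] = (-6)·(3, -1, -2)(1, 0, -2)ᵀ and M₂ = S₁ = [[18, -18, 12], [18, -18, 12], [6, -6, 4]] = 2·(3, 3, 1)(3, -3, 2)ᵀ, so take a₁ = (3, -1, -2), b₁ = (1, 0, -2), a₂ = (3, 3, 1), b₂ = (3, -3, 2).
Each slice is an integer combination of E₁ = a₁b₁ᵀ and E₂ = a₂b₂ᵀ: S₀ = −3·E₁ + E₂, S₁ = 2·E₂, S₂ = −3·E₂; reading off coefficients, c₁ = (-3, 0, 0) and c₂ = (1, 2, -3).
Hence T = (3, -1, -2) ∘ (1, 0, -2) ∘ (-3, 0, 0) + (3, 3, 1) ∘ (3, -3, 2) ∘ (1, 2, -3), so rank(T) ≤ 2.
These bounds meet, so rank(T) = 2.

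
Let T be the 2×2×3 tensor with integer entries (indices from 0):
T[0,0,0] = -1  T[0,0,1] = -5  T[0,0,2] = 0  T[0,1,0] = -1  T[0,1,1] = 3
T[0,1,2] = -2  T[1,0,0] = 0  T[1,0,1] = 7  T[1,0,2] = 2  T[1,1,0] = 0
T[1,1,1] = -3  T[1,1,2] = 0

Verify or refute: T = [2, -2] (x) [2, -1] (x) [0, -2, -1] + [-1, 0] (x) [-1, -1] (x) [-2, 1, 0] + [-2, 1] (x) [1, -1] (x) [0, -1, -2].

Reconstruct entry (0,0,0) from the claimed factors: Σₗ aₗ[0]bₗ[0]cₗ[0] = (2)·(2)·(0) + (-1)·(-1)·(-2) + (-2)·(1)·(0) = -2, but T[0,0,0] = -1. The claim is false.

No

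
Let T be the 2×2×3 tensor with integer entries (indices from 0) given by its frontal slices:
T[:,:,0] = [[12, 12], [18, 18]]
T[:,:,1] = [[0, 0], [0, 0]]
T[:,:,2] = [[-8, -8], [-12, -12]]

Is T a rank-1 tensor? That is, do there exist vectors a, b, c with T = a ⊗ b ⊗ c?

If T = a ⊗ b ⊗ c then every fibre of T is a multiple of the corresponding factor, so read the factors off the fibres through the nonzero entry T[0,0,0] = 12.
The mode-1 fibre T[:,0,0] = [12, 18] gives a = (2, 3) (primitive direction); the mode-2 fibre T[0,:,0] = [12, 12] gives b = (1, 1); then c[k] = T[0,0,k] / (a[0]·b[0]) = [12, 0, -8] / 2 = (6, 0, -4).
Expanding (2, 3) ⊗ (1, 1) ⊗ (6, 0, -4) reproduces all 12 entries of T, so T = (2, 3) ⊗ (1, 1) ⊗ (6, 0, -4) and rank(T) ≤ 1.
Equivalently every frontal slice T[:,:,k] is c[k] times the rank-1 matrix (2, 3) ⊗ (1, 1). So T has rank 1 (it is nonzero).

Yes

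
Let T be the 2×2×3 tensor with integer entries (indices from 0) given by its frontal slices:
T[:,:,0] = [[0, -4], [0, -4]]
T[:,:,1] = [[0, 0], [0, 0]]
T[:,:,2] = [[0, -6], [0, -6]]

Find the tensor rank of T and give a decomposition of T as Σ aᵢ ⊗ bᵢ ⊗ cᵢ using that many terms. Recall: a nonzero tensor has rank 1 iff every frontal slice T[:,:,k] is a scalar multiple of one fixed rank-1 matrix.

rank(T) = 1

Lower bound: T ≠ 0 (e.g. T[0,1,0] = -4), so rank(T) ≥ 1.
Upper bound: if T = a ⊗ b ⊗ c then every fibre of T is a multiple of the corresponding factor, so read the factors off the fibres through the nonzero entry T[0,1,0] = -4.
The mode-1 fibre T[:,1,0] = [-4, -4] gives a = [1, 1] (primitive direction); the mode-2 fibre T[0,:,0] = [0, -4] gives b = [0, 1]; then c[k] = T[0,1,k] / (a[0]·b[1]) = [-4, 0, -6] / 1 = [-4, 0, -6].
Expanding [1, 1] ⊗ [0, 1] ⊗ [-4, 0, -6] reproduces all 12 entries of T, so T = [1, 1] ⊗ [0, 1] ⊗ [-4, 0, -6] and rank(T) ≤ 1.
These bounds meet, so rank(T) = 1.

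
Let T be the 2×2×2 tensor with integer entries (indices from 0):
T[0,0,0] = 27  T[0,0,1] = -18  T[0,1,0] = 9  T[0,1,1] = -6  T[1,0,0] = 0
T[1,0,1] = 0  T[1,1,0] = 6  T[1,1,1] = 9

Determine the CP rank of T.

Lower bound: the mode-1 unfolding of T (rows indexed by i, columns by (j,k) = (0,0), (0,1), (1,0), (1,1)) is [[27, -18, 9, -6], [0, 0, 6, 9]].
There the 2×2 minor on rows i ∈ {0, 1}, columns (j,k) ∈ {(0,0), (1,0)} is det [[27, 9], [0, 6]] = 162 ≠ 0, so this unfolding has rank ≥ 2; CP rank is at least every unfolding rank, so rank(T) ≥ 2. (Flattening ranks never certify an upper bound on CP rank; for that we must actually write T with 2 rank-1 terms.)
Upper bound — finding two terms. Write S_k = T[:,:,k] for the frontal slices: S₀ = [[27, 9], [0, 6]], S₁ = [[-18, -6], [0, 9]].
If T = a₁ ⊗ b₁ ⊗ c₁ + a₂ ⊗ b₂ ⊗ c₂ then each S_k = c₁[k]·a₁b₁ᵀ + c₂[k]·a₂b₂ᵀ. S₀ and S₁ are linearly independent, so a₁b₁ᵀ and a₂b₂ᵀ must span the same plane of matrices: they are the rank-1 matrices of the form x·S₀ + y·S₁.
det(x·S₀ + y·S₁) is 162·x² + 135·xy − 162·y² = 27·(2·x + 3·y)(3·x − 2·y), vanishing at (x:y) = (3:-2) and (2:3).
M₁ = 3·S₀ − 2·S₁ = [[117, 39], [0, 0]] = 39·[1, 0][3, 1]ᵀ and M₂ = 2·S₀ + 3·S₁ = [[0, 0], [0, 39]] = 39·[0, 1][0, 1]ᵀ, so take a₁ = [1, 0], b₁ = [3, 1], a₂ = [0, 1], b₂ = [0, 1].
Each slice is an integer combination of E₁ = a₁b₁ᵀ and E₂ = a₂b₂ᵀ: S₀ = 9·E₁ + 6·E₂, S₁ = −6·E₁ + 9·E₂; reading off coefficients, c₁ = [9, -6] and c₂ = [6, 9].
Hence T = [1, 0] ⊗ [3, 1] ⊗ [9, -6] + [0, 1] ⊗ [0, 1] ⊗ [6, 9], so rank(T) ≤ 2.
These bounds meet, so rank(T) = 2.

2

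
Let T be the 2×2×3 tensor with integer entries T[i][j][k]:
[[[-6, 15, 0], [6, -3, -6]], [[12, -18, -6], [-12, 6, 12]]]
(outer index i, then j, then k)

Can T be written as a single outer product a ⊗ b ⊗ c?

The mode-2 unfolding of T (rows indexed by j, columns by (i,k) = (0,0), (0,1), (0,2), (1,0), (1,1), (1,2)) is [[-6, 15, 0, 12, -18, -6], [6, -3, -6, -12, 6, 12]].
There the 2×2 minor on rows j ∈ {0, 1}, columns (i,k) ∈ {(0,0), (0,1)} is det [[-6, 15], [6, -3]] = -72 ≠ 0, so this unfolding has rank ≥ 2; CP rank is at least every unfolding rank, so rank(T) ≥ 2.
In particular rank(T) ≥ 2 > 1, so T is not rank-1.

No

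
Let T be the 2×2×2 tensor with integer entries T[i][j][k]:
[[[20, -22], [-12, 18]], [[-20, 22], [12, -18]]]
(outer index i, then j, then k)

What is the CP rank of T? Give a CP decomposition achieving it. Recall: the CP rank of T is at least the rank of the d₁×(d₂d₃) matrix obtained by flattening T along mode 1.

rank(T) = 2

Lower bound: the mode-2 unfolding of T (rows indexed by j, columns by (i,k) = (0,0), (0,1), (1,0), (1,1)) is [[20, -22, -20, 22], [-12, 18, 12, -18]].
There the 2×2 minor on rows j ∈ {0, 1}, columns (i,k) ∈ {(0,0), (0,1)} is det [[20, -22], [-12, 18]] = 96 ≠ 0, so this unfolding has rank ≥ 2; CP rank is at least every unfolding rank, so rank(T) ≥ 2. (Flattening ranks never certify an upper bound on CP rank; for that we must actually write T with 2 rank-1 terms.)
Upper bound — finding two terms. Every mode-1 slice of T is a multiple of one matrix: T[i,:,:] = a[i]·M with a = [1, -1] and M = [[20, -22], [-12, 18]] (rows indexed by j, columns by k). So it suffices to write M as a sum of two rank-1 matrices.
Splitting M by its rows (j = 0, 1), M = [1, 0][20, -22]ᵀ + [0, 1][-12, 18]ᵀ.
Hence T = [1, -1] ⊗ [1, 0] ⊗ [20, -22] + [1, -1] ⊗ [0, 1] ⊗ [-12, 18], so rank(T) ≤ 2.
These bounds meet, so rank(T) = 2.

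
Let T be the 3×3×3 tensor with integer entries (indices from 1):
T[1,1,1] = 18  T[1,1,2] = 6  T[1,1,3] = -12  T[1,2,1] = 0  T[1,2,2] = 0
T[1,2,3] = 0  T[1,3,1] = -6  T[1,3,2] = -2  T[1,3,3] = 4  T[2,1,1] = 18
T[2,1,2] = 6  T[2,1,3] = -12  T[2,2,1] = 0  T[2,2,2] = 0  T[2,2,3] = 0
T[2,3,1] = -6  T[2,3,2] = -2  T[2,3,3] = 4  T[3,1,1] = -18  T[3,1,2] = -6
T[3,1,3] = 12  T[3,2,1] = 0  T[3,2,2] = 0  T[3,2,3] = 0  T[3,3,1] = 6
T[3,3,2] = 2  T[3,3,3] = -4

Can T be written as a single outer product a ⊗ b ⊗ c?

The mode-1 fibre T[:,1,1] = [18, 18, -18] gives a = [1, 1, -1] (primitive direction); the mode-2 fibre T[1,:,1] = [18, 0, -6] gives b = [3, 0, -1]; then c[k] = T[1,1,k] / (a[1]·b[1]) = [18, 6, -12] / 3 = [6, 2, -4].
Expanding [1, 1, -1] ⊗ [3, 0, -1] ⊗ [6, 2, -4] reproduces all 27 entries of T, so T = [1, 1, -1] ⊗ [3, 0, -1] ⊗ [6, 2, -4] and rank(T) ≤ 1.
Equivalently every frontal slice T[:,:,k] is c[k] times the rank-1 matrix [1, 1, -1] ⊗ [3, 0, -1]. So T has rank 1 (it is nonzero).

Yes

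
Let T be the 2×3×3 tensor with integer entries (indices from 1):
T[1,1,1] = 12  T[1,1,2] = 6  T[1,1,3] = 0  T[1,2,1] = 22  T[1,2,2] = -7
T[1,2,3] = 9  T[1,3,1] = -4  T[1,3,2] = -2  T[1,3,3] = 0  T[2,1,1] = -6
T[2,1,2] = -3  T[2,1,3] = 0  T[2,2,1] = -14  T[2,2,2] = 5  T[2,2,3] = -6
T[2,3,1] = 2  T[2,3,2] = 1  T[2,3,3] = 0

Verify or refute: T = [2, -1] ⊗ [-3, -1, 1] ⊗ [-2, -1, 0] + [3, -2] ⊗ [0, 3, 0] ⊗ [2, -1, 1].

Yes

Reconstruct entrywise from the claimed factors. For example, T[2,2,3] = -6 and Σₗ aₗ[2]bₗ[2]cₗ[3] = (-1)·(-1)·(0) + (-2)·(3)·(1) = -6; checking all 18 entries, every one matches. The claim holds.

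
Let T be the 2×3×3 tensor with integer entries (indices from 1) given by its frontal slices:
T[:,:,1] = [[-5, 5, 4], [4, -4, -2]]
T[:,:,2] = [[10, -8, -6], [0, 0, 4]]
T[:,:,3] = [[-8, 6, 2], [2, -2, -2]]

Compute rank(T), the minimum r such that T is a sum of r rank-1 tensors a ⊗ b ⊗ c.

3

Lower bound: the mode-2 unfolding of T (rows indexed by j, columns by (i,k) = (1,1), (1,2), (1,3), (2,1), (2,2), (2,3)) is [[-5, 10, -8, 4, 0, 2], [5, -8, 6, -4, 0, -2], [4, -6, 2, -2, 4, -2]].
There the 3×3 minor on rows j ∈ {1, 2, 3}, columns (i,k) ∈ {(1,1), (1,2), (1,3)} is det [[-5, 10, -8], [5, -8, 6], [4, -6, 2]] = 24 ≠ 0, so this unfolding has rank ≥ 3; CP rank is at least every unfolding rank, so rank(T) ≥ 3. (Unfolding ranks only ever bound the CP rank from below — rank(T) can be strictly larger than all of them — so the matching upper bound has to come from an explicit 3-term decomposition.)
Upper bound: T is a sum of 3 rank-1 terms, T = [1, -2] ⊗ [1, -1, 0] ⊗ [-1, -2, 0] + [1, 0] ⊗ [2, -1, 1] ⊗ [0, 2, -2] + [2, -1] ⊗ [1, -1, -1] ⊗ [-2, 4, -2] (written with every a and b primitive with positive leading entry and the scale carried by c; CP decompositions are not unique, and this one is verified by expanding entrywise), so rank(T) ≤ 3.
These bounds meet, so rank(T) = 3.
Check entry T[2,2,1] = -4: (-2)·(-1)·(-1) + (0)·(-1)·(0) + (-1)·(-1)·(-2) = -4.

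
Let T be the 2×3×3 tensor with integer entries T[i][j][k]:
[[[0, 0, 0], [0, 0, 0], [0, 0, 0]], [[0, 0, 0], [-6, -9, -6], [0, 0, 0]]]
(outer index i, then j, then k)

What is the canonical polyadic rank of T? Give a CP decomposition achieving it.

Lower bound: T ≠ 0 (e.g. T[1,1,0] = -6), so rank(T) ≥ 1.
Upper bound: if T = a ⊗ b ⊗ c then every fibre of T is a multiple of the corresponding factor, so read the factors off the fibres through the nonzero entry T[1,1,0] = -6.
The mode-1 fibre T[:,1,0] = [0, -6] gives a = [0, 1] (primitive direction); the mode-2 fibre T[1,:,0] = [0, -6, 0] gives b = [0, 1, 0]; then c[k] = T[1,1,k] / (a[1]·b[1]) = [-6, -9, -6] / 1 = [-6, -9, -6].
Expanding [0, 1] ⊗ [0, 1, 0] ⊗ [-6, -9, -6] reproduces all 18 entries of T, so T = [0, 1] ⊗ [0, 1, 0] ⊗ [-6, -9, -6] and rank(T) ≤ 1.
These bounds meet, so rank(T) = 1.
Check entry T[0,2,2] = 0: (0)·(0)·(-6) = 0.

rank(T) = 1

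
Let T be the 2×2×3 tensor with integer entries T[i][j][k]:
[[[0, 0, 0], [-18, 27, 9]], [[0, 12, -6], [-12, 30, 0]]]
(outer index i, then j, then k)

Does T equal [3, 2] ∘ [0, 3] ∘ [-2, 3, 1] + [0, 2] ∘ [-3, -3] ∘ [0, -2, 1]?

Reconstruct entrywise from the claimed factors. For example, T[0,1,0] = -18 and Σₗ aₗ[0]bₗ[1]cₗ[0] = (3)·(3)·(-2) + (0)·(-3)·(0) = -18; checking all 12 entries, every one matches. The claim holds.

Yes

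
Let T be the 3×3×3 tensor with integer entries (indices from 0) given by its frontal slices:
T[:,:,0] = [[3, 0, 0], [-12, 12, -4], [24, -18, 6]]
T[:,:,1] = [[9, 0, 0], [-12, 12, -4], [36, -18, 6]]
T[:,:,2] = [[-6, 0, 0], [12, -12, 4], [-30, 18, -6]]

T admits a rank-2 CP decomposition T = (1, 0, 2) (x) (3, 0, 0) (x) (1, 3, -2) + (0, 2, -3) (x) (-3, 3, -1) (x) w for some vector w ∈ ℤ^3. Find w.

Subtract the known terms from T to get the rank-1 residual R = (0, 2, -3) (x) (-3, 3, -1) (x) w, so R[i,j,k] = a[i]·b[j]·w[k]. Pick indices with nonzero a[1]·b[0] = (2)·(-3) = -6. Only the fibre through (1,0,·) is needed: R[1,0,:] = T[1,0,:] − Σₗ aₗ[1]bₗ[0]cₗ = [-12, -12, 12] − (0)·(3)·(1, 3, -2) = [-12, -12, 12]. Then w[k] = R[1,0,k] / -6 for each k, giving w = [-12, -12, 12] / -6 = (2, 2, -2).

w = (2, 2, -2)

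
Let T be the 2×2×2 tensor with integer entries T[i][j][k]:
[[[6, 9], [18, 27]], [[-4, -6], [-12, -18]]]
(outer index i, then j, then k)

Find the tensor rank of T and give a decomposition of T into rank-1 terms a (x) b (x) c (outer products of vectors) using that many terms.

Lower bound: T ≠ 0 (e.g. T[0,0,0] = 6), so rank(T) ≥ 1.
Upper bound: if T = a (x) b (x) c then every fibre of T is a multiple of the corresponding factor, so read the factors off the fibres through the nonzero entry T[0,0,0] = 6.
The mode-1 fibre T[:,0,0] = [6, -4] gives a = [3, -2] (primitive direction); the mode-2 fibre T[0,:,0] = [6, 18] gives b = [1, 3]; then c[k] = T[0,0,k] / (a[0]·b[0]) = [6, 9] / 3 = [2, 3].
Expanding [3, -2] (x) [1, 3] (x) [2, 3] reproduces all 8 entries of T, so T = [3, -2] (x) [1, 3] (x) [2, 3] and rank(T) ≤ 1.
These bounds meet, so rank(T) = 1.
Check entry T[1,1,1] = -18: (-2)·(3)·(3) = -18.

rank(T) = 1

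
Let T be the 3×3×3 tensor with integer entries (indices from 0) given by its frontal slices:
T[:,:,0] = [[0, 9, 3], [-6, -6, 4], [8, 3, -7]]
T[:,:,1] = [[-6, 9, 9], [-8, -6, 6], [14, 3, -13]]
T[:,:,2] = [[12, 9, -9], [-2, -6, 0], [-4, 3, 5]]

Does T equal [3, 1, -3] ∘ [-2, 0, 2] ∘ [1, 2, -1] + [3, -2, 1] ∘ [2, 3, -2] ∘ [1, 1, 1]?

Reconstruct entry (0,2,0) from the claimed factors: Σₗ aₗ[0]bₗ[2]cₗ[0] = (3)·(2)·(1) + (3)·(-2)·(1) = 0, but T[0,2,0] = 3. The claim is false.

No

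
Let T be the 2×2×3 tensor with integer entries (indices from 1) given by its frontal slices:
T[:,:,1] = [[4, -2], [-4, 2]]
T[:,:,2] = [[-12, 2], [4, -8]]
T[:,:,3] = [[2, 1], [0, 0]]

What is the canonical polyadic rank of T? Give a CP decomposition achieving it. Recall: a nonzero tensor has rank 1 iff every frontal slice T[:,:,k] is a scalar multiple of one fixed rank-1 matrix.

rank(T) = 3

Lower bound: the mode-3 unfolding of T (rows indexed by k, columns by (i,j) = (1,1), (1,2), (2,1), (2,2)) is [[4, -2, -4, 2], [-12, 2, 4, -8], [2, 1, 0, 0]].
There the 3×3 minor on rows k ∈ {1, 2, 3}, columns (i,j) ∈ {(1,1), (1,2), (2,1)} is det [[4, -2, -4], [-12, 2, 4], [2, 1, 0]] = 32 ≠ 0, so this unfolding has rank ≥ 3; CP rank is at least every unfolding rank, so rank(T) ≥ 3. (Flattening ranks never certify an upper bound on CP rank; for that we must actually write T with 3 rank-1 terms.)
Upper bound: T is a sum of 3 rank-1 terms, T = (0, 1) ∘ (1, 1) ∘ (0, -4, 0) + (1, -1) ∘ (2, -1) ∘ (2, -4, 0) + (1, 0) ∘ (2, 1) ∘ (0, -2, 1) (written with every a and b primitive with positive leading entry and the scale carried by c; CP decompositions are not unique, and this one is verified by expanding entrywise), so rank(T) ≤ 3.
These bounds meet, so rank(T) = 3.
Check entry T[2,2,3] = 0: (1)·(1)·(0) + (-1)·(-1)·(0) + (0)·(1)·(1) = 0.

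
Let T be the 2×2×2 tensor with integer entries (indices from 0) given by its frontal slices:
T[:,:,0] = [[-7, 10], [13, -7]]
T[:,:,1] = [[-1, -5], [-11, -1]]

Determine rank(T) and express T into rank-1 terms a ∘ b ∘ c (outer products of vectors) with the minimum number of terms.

Lower bound: the mode-2 unfolding of T (rows indexed by j, columns by (i,k) = (0,0), (0,1), (1,0), (1,1)) is [[-7, -1, 13, -11], [10, -5, -7, -1]].
There the 2×2 minor on rows j ∈ {0, 1}, columns (i,k) ∈ {(0,0), (0,1)} is det [[-7, -1], [10, -5]] = 45 ≠ 0, so this unfolding has rank ≥ 2; CP rank is at least every unfolding rank, so rank(T) ≥ 2. (Flattening ranks never certify an upper bound on CP rank; for that we must actually write T with 2 rank-1 terms.)
Upper bound — finding two terms. Write S_k = T[:,:,k] for the frontal slices: S₀ = [[-7, 10], [13, -7]], S₁ = [[-1, -5], [-11, -1]].
If T = a₁ ∘ b₁ ∘ c₁ + a₂ ∘ b₂ ∘ c₂ then each S_k = c₁[k]·a₁b₁ᵀ + c₂[k]·a₂b₂ᵀ. S₀ and S₁ are linearly independent, so a₁b₁ᵀ and a₂b₂ᵀ must span the same plane of matrices: they are the rank-1 matrices of the form x·S₀ + y·S₁.
det(x·S₀ + y·S₁) is −81·x² + 189·xy − 54·y² = (-27)·(x − 2·y)(3·x − y), vanishing at (x:y) = (2:1) and (1:3).
M₁ = 2·S₀ + S₁ = [[-15, 15], [15, -15]] = (-15)·[1, -1][1, -1]ᵀ and M₂ = S₀ + 3·S₁ = [[-10, -5], [-20, -10]] = (-5)·[1, 2][2, 1]ᵀ, so take a₁ = [1, -1], b₁ = [1, -1], a₂ = [1, 2], b₂ = [2, 1].
Each slice is an integer combination of E₁ = a₁b₁ᵀ and E₂ = a₂b₂ᵀ: S₀ = −9·E₁ + E₂, S₁ = 3·E₁ − 2·E₂; reading off coefficients, c₁ = [-9, 3] and c₂ = [1, -2].
Hence T = [1, -1] ∘ [1, -1] ∘ [-9, 3] + [1, 2] ∘ [2, 1] ∘ [1, -2], so rank(T) ≤ 2.
These bounds meet, so rank(T) = 2.

rank(T) = 2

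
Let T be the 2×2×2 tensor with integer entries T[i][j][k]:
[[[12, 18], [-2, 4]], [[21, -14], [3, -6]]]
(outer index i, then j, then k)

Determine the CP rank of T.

Lower bound: the mode-1 unfolding of T (rows indexed by i, columns by (j,k) = (0,0), (0,1), (1,0), (1,1)) is [[12, 18, -2, 4], [21, -14, 3, -6]].
There the 2×2 minor on rows i ∈ {0, 1}, columns (j,k) ∈ {(0,0), (0,1)} is det [[12, 18], [21, -14]] = -546 ≠ 0, so this unfolding has rank ≥ 2; CP rank is at least every unfolding rank, so rank(T) ≥ 2. (Unfolding ranks only ever bound the CP rank from below — rank(T) can be strictly larger than all of them — so the matching upper bound has to come from an explicit 2-term decomposition.)
Upper bound — finding two terms. Write S_k = T[:,:,k] for the frontal slices: S₀ = [[12, -2], [21, 3]], S₁ = [[18, 4], [-14, -6]].
If T = a₁ ⊗ b₁ ⊗ c₁ + a₂ ⊗ b₂ ⊗ c₂ then each S_k = c₁[k]·a₁b₁ᵀ + c₂[k]·a₂b₂ᵀ. S₀ and S₁ are linearly independent, so a₁b₁ᵀ and a₂b₂ᵀ must span the same plane of matrices: they are the rank-1 matrices of the form x·S₀ + y·S₁.
det(x·S₀ + y·S₁) is 78·x² − 130·xy − 52·y² = 26·(x − 2·y)(3·x + y), vanishing at (x:y) = (2:1) and (1:-3).
M₁ = 2·S₀ + S₁ = [[42, 0], [28, 0]] = 14·[3, 2][1, 0]ᵀ and M₂ = S₀ − 3·S₁ = [[-42, -14], [63, 21]] = (-7)·[2, -3][3, 1]ᵀ, so take a₁ = [3, 2], b₁ = [1, 0], a₂ = [2, -3], b₂ = [3, 1].
Each slice is an integer combination of E₁ = a₁b₁ᵀ and E₂ = a₂b₂ᵀ: S₀ = 6·E₁ − E₂, S₁ = 2·E₁ + 2·E₂; reading off coefficients, c₁ = [6, 2] and c₂ = [-1, 2].
Hence T = [3, 2] ⊗ [1, 0] ⊗ [6, 2] + [2, -3] ⊗ [3, 1] ⊗ [-1, 2], so rank(T) ≤ 2.
These bounds meet, so rank(T) = 2.

2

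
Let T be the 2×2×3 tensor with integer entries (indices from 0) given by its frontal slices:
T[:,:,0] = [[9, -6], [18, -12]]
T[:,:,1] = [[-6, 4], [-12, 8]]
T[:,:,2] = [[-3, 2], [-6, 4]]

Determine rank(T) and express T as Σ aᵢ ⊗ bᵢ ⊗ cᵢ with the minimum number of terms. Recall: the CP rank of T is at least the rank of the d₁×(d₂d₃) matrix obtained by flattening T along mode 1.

Lower bound: T ≠ 0 (e.g. T[0,0,0] = 9), so rank(T) ≥ 1.
Upper bound: if T = a ⊗ b ⊗ c then every fibre of T is a multiple of the corresponding factor, so read the factors off the fibres through the nonzero entry T[0,0,0] = 9.
The mode-1 fibre T[:,0,0] = [9, 18] gives a = [1, 2] (primitive direction); the mode-2 fibre T[0,:,0] = [9, -6] gives b = [3, -2]; then c[k] = T[0,0,k] / (a[0]·b[0]) = [9, -6, -3] / 3 = [3, -2, -1].
Expanding [1, 2] ⊗ [3, -2] ⊗ [3, -2, -1] reproduces all 12 entries of T, so T = [1, 2] ⊗ [3, -2] ⊗ [3, -2, -1] and rank(T) ≤ 1.
These bounds meet, so rank(T) = 1.

rank(T) = 1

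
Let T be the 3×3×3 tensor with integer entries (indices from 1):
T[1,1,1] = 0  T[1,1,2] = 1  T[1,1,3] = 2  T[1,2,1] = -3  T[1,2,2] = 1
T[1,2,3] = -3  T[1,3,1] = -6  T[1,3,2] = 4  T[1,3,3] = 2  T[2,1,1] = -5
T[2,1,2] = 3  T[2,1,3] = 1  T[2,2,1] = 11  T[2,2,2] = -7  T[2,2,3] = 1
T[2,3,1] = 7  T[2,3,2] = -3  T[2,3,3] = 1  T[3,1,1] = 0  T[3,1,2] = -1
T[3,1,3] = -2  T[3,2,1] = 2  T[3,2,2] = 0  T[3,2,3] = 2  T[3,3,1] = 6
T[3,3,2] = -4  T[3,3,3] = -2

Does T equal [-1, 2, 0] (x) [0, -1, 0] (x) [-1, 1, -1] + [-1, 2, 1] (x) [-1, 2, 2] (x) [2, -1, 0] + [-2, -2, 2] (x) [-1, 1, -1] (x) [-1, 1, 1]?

No

Reconstruct entry (2,1,1) from the claimed factors: Σₗ aₗ[2]bₗ[1]cₗ[1] = (2)·(0)·(-1) + (2)·(-1)·(2) + (-2)·(-1)·(-1) = -6, but T[2,1,1] = -5. The claim is false.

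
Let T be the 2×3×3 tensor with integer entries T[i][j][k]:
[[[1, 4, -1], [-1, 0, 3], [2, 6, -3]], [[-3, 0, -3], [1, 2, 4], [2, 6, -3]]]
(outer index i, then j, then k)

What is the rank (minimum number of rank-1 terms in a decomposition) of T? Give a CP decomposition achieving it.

Lower bound: in the mode-2 unfolding of T (rows indexed by j, columns by (i,k)) the 3×3 minor on rows j ∈ {0, 1, 2}, columns (i,k) ∈ {(0,0), (0,1), (1,0)} is det [[1, 4, -3], [-1, 0, 1], [2, 6, 2]] = 28 ≠ 0, so that unfolding has rank ≥ 3 and hence rank(T) ≥ 3 (CP rank is at least every unfolding rank, though it can be larger).
Upper bound: T is a sum of 3 rank-1 terms, T = [0, 1] (x) [2, -1, 0] (x) [-2, -2, -1] + [1, 1] (x) [1, -1, 2] (x) [1, 2, -2] + [1, 1] (x) [1, 1, 1] (x) [0, 2, 1] (one valid choice — decompositions are not unique — normalised so each a, b is primitive with positive first nonzero entry; check it by expanding all entries), so rank(T) ≤ 3.
These bounds meet, so rank(T) = 3.

rank(T) = 3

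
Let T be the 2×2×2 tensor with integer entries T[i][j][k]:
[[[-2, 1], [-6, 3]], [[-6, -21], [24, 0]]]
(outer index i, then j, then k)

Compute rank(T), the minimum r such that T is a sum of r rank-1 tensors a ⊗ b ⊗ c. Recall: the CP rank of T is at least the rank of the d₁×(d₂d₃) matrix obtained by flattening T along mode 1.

Lower bound: the mode-2 unfolding of T (rows indexed by j, columns by (i,k) = (0,0), (0,1), (1,0), (1,1)) is [[-2, 1, -6, -21], [-6, 3, 24, 0]].
There the 2×2 minor on rows j ∈ {0, 1}, columns (i,k) ∈ {(0,0), (1,0)} is det [[-2, -6], [-6, 24]] = -84 ≠ 0, so this unfolding has rank ≥ 2; CP rank is at least every unfolding rank, so rank(T) ≥ 2. (Unfolding ranks only ever bound the CP rank from below — rank(T) can be strictly larger than all of them — so the matching upper bound has to come from an explicit 2-term decomposition.)
Upper bound — finding two terms. Write S_k = T[:,:,k] for the frontal slices: S₀ = [[-2, -6], [-6, 24]], S₁ = [[1, 3], [-21, 0]].
If T = a₁ ⊗ b₁ ⊗ c₁ + a₂ ⊗ b₂ ⊗ c₂ then each S_k = c₁[k]·a₁b₁ᵀ + c₂[k]·a₂b₂ᵀ. S₀ and S₁ are linearly independent, so a₁b₁ᵀ and a₂b₂ᵀ must span the same plane of matrices: they are the rank-1 matrices of the form x·S₀ + y·S₁.
det(x·S₀ + y·S₁) is −84·x² − 84·xy + 63·y² = (-21)·(2·x + 3·y)(2·x − y), vanishing at (x:y) = (3:-2) and (1:2).
M₁ = 3·S₀ − 2·S₁ = [[-8, -24], [24, 72]] = (-8)·[1, -3][1, 3]ᵀ and M₂ = S₀ + 2·S₁ = [[0, 0], [-48, 24]] = (-24)·[0, 1][2, -1]ᵀ, so take a₁ = [1, -3], b₁ = [1, 3], a₂ = [0, 1], b₂ = [2, -1].
Each slice is an integer combination of E₁ = a₁b₁ᵀ and E₂ = a₂b₂ᵀ: S₀ = −2·E₁ − 6·E₂, S₁ = E₁ − 9·E₂; reading off coefficients, c₁ = [-2, 1] and c₂ = [-6, -9].
Hence T = [1, -3] ⊗ [1, 3] ⊗ [-2, 1] + [0, 1] ⊗ [2, -1] ⊗ [-6, -9], so rank(T) ≤ 2.
These bounds meet, so rank(T) = 2.
Check entry T[0,0,0] = -2: (1)·(1)·(-2) + (0)·(2)·(-6) = -2.

2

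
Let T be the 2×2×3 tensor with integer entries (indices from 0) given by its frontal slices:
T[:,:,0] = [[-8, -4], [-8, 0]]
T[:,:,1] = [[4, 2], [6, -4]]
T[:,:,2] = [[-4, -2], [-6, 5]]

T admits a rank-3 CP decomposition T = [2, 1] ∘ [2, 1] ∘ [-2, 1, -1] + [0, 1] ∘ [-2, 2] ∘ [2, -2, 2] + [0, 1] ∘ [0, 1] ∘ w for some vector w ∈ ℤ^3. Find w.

Subtract the known terms from T to get the rank-1 residual R = [0, 1] ∘ [0, 1] ∘ w, so R[i,j,k] = a[i]·b[j]·w[k]. Pick indices with nonzero a[1]·b[1] = (1)·(1) = 1. Only the fibre through (1,1,·) is needed: R[1,1,:] = T[1,1,:] − Σₗ aₗ[1]bₗ[1]cₗ = [0, -4, 5] − (1)·(1)·[-2, 1, -1] − (1)·(2)·[2, -2, 2] = [-2, -1, 2]. Then w[k] = R[1,1,k] / 1 for each k, giving w = [-2, -1, 2] / 1 = [-2, -1, 2].

w = [-2, -1, 2]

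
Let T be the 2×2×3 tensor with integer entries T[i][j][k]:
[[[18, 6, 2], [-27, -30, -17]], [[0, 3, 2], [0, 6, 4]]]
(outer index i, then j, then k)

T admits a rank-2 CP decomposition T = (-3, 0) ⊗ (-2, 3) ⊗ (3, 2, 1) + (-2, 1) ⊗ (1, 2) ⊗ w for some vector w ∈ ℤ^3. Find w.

Subtract the known terms from T to get the rank-1 residual R = (-2, 1) ⊗ (1, 2) ⊗ w, so R[i,j,k] = a[i]·b[j]·w[k]. Pick indices with nonzero a[0]·b[0] = (-2)·(1) = -2. Only the fibre through (0,0,·) is needed: R[0,0,:] = T[0,0,:] − Σₗ aₗ[0]bₗ[0]cₗ = [18, 6, 2] − (-3)·(-2)·(3, 2, 1) = [0, -6, -4]. Then w[k] = R[0,0,k] / -2 for each k, giving w = [0, -6, -4] / -2 = (0, 3, 2).

w = (0, 3, 2)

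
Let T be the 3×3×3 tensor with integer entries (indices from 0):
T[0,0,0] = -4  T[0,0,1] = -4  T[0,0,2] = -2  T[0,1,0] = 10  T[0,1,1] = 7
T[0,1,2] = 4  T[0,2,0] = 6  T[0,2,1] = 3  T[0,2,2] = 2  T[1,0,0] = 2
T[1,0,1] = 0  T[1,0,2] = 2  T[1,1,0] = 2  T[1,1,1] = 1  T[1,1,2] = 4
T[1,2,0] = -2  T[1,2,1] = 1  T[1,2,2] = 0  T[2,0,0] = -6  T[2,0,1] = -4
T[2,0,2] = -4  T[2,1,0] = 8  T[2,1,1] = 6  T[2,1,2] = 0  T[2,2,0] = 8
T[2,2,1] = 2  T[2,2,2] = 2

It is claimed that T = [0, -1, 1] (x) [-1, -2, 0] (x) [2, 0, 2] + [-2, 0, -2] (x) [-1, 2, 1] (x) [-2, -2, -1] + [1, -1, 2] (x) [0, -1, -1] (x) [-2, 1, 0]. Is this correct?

Reconstruct entrywise from the claimed factors. For example, T[2,1,0] = 8 and Σₗ aₗ[2]bₗ[1]cₗ[0] = (1)·(-2)·(2) + (-2)·(2)·(-2) + (2)·(-1)·(-2) = 8; checking all 27 entries, every one matches. The claim holds.

Yes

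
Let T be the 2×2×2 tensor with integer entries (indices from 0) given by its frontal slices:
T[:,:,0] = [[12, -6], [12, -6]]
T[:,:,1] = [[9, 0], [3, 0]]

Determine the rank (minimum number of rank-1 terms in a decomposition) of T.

Lower bound: in the mode-3 unfolding of T (rows indexed by k, columns by (i,j)) the 2×2 minor on rows k ∈ {0, 1}, columns (i,j) ∈ {(0,0), (0,1)} is det [[12, -6], [9, 0]] = 54 ≠ 0, so that unfolding has rank ≥ 2 and hence rank(T) ≥ 2 (CP rank is at least every unfolding rank, though it can be larger).
Upper bound: with S_k = T[:,:,k], the two rank-1 terms a₁b₁ᵀ, a₂b₂ᵀ are the rank-1 members of the pencil x·S₀ + y·S₁.
det(x·S₀ + y·S₁) is −36·xy = (-36)·(y)(x), vanishing at (x:y) = (1:0) and (0:1).
M₁ = S₀ = [[12, -6], [12, -6]] = 6·[1, 1][2, -1]ᵀ and M₂ = S₁ = [[9, 0], [3, 0]] = 3·[3, 1][1, 0]ᵀ, so take a₁ = [1, 1], b₁ = [2, -1], a₂ = [3, 1], b₂ = [1, 0].
Each slice is an integer combination of E₁ = a₁b₁ᵀ and E₂ = a₂b₂ᵀ: S₀ = 6·E₁, S₁ = 3·E₂; reading off coefficients, c₁ = [6, 0] and c₂ = [0, 3].
Hence T = [1, 1] (x) [2, -1] (x) [6, 0] + [3, 1] (x) [1, 0] (x) [0, 3], so rank(T) ≤ 2.
These bounds meet, so rank(T) = 2.

2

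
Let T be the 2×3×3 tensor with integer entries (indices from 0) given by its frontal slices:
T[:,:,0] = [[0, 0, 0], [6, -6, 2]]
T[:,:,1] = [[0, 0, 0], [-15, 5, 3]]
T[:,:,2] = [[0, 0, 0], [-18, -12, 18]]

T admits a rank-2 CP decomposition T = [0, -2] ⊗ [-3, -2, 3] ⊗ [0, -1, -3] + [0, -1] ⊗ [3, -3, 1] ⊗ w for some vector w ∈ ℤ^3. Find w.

w = [-2, 3, 0]

Subtract the known terms from T to get the rank-1 residual R = [0, -1] ⊗ [3, -3, 1] ⊗ w, so R[i,j,k] = a[i]·b[j]·w[k]. Pick indices with nonzero a[1]·b[0] = (-1)·(3) = -3. Only the fibre through (1,0,·) is needed: R[1,0,:] = T[1,0,:] − Σₗ aₗ[1]bₗ[0]cₗ = [6, -15, -18] − (-2)·(-3)·[0, -1, -3] = [6, -9, 0]. Then w[k] = R[1,0,k] / -3 for each k, giving w = [6, -9, 0] / -3 = [-2, 3, 0].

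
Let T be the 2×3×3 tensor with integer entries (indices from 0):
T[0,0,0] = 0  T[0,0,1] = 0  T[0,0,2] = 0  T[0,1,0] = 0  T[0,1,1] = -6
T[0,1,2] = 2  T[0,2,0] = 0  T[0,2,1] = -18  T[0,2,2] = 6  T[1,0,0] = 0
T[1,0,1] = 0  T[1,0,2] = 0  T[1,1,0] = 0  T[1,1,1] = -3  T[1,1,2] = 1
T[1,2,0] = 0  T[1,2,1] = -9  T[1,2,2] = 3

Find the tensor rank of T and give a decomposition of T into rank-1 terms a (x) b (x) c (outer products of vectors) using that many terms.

rank(T) = 1

Lower bound: T ≠ 0 (e.g. T[0,1,1] = -6), so rank(T) ≥ 1.
Upper bound: if T = a (x) b (x) c then every fibre of T is a multiple of the corresponding factor, so read the factors off the fibres through the nonzero entry T[0,1,1] = -6.
The mode-1 fibre T[:,1,1] = [-6, -3] gives a = [2, 1] (primitive direction); the mode-2 fibre T[0,:,1] = [0, -6, -18] gives b = [0, 1, 3]; then c[k] = T[0,1,k] / (a[0]·b[1]) = [0, -6, 2] / 2 = [0, -3, 1].
Expanding [2, 1] (x) [0, 1, 3] (x) [0, -3, 1] reproduces all 18 entries of T, so T = [2, 1] (x) [0, 1, 3] (x) [0, -3, 1] and rank(T) ≤ 1.
These bounds meet, so rank(T) = 1.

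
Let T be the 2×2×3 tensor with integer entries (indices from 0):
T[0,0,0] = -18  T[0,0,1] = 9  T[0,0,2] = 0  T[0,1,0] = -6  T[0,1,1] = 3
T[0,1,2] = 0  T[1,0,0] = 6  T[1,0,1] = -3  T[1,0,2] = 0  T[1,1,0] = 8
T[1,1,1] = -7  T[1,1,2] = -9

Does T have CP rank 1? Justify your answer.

The mode-3 unfolding of T (rows indexed by k, columns by (i,j) = (0,0), (0,1), (1,0), (1,1)) is [[-18, -6, 6, 8], [9, 3, -3, -7], [0, 0, 0, -9]].
There the 2×2 minor on rows k ∈ {0, 1}, columns (i,j) ∈ {(0,0), (1,1)} is det [[-18, 8], [9, -7]] = 54 ≠ 0, so this unfolding has rank ≥ 2; CP rank is at least every unfolding rank, so rank(T) ≥ 2.
In particular rank(T) ≥ 2 > 1, so T is not rank-1.

No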